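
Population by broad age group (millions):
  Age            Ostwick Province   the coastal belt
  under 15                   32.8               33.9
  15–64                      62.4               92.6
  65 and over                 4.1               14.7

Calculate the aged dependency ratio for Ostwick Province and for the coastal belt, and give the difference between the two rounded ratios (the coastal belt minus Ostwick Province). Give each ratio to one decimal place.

Ostwick Province: 6.6
the coastal belt: 15.9
Difference: +9.3

Ostwick Province: 4.1 / 62.4 × 100 = 6.6
the coastal belt: 14.7 / 92.6 × 100 = 15.9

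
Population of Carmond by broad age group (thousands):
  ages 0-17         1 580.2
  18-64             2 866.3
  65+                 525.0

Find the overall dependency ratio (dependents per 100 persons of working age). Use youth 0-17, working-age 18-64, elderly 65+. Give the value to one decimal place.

Total dependency ratio = (1 580.2 + 525.0) / 2 866.3 × 100 = 2 105.2 / 2 866.3 × 100 = 73.4

Total dependency ratio: 73.4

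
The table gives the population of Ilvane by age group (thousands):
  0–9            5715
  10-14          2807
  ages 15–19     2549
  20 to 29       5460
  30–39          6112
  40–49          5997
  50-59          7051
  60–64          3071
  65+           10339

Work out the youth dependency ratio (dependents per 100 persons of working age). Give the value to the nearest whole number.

Youth dependency ratio: 28

0–14: 5715 + 2807 = 8522
15–64: 2549 + 5460 + 6112 + 5997 + 7051 + 3071 = 30240
65+: 10339
Youth dependency ratio = 8522 / 30240 × 100 = 28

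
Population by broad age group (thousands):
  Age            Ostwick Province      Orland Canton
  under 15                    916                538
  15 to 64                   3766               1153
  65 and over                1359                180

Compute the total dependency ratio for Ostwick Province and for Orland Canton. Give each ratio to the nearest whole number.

Ostwick Province: (916 + 1359) / 3766 × 100 = 2275 / 3766 × 100 = 60
Orland Canton: (538 + 180) / 1153 × 100 = 718 / 1153 × 100 = 62

Ostwick Province: 60
Orland Canton: 62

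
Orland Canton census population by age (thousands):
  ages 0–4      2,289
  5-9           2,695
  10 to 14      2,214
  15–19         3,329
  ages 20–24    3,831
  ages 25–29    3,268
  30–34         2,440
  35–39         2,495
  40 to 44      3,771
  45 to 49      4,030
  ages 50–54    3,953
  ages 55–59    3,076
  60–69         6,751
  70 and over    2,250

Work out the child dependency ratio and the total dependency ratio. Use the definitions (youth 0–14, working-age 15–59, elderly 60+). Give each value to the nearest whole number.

Youth dependency ratio: 24
Total dependency ratio: 54

0–14: 2,289 + 2,695 + 2,214 = 7,198
15–59: 3,329 + 3,831 + 3,268 + 2,440 + 2,495 + 3,771 + 4,030 + 3,953 + 3,076 = 30,193
60+: 6,751 + 2,250 = 9,001
Youth dependency ratio = 7,198 / 30,193 × 100 = 24
Total dependency ratio = (7,198 + 9,001) / 30,193 × 100 = 16,199 / 30,193 × 100 = 54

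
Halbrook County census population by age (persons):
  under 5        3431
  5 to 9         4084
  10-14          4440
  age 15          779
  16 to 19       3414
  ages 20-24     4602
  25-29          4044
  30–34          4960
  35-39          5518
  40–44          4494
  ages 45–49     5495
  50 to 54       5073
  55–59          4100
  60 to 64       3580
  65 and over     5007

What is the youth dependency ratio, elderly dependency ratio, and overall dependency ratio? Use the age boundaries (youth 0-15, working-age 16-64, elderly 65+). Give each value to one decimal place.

Youth dependency ratio: 28.1
Old-age dependency ratio: 11.1
Total dependency ratio: 39.2

0–15: 3431 + 4084 + 4440 + 779 = 12734
16–64: 3414 + 4602 + 4044 + 4960 + 5518 + 4494 + 5495 + 5073 + 4100 + 3580 = 45280
65+: 5007
Youth dependency ratio = 12734 / 45280 × 100 = 28.1
Old-age dependency ratio = 5007 / 45280 × 100 = 11.1
Total dependency ratio = (12734 + 5007) / 45280 × 100 = 17741 / 45280 × 100 = 39.2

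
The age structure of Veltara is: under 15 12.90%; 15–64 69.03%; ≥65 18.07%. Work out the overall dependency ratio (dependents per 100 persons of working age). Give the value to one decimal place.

Total dependency ratio: 44.9

Total dependency ratio = (12.90 + 18.07) / 69.03 × 100 = 30.97 / 69.03 × 100 = 44.9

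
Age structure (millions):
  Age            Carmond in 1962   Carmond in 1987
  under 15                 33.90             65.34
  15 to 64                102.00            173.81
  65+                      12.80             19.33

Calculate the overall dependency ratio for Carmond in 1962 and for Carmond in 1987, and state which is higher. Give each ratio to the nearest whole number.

Carmond in 1962: 46
Carmond in 1987: 49
Higher: Carmond in 1987

Carmond in 1962: (33.90 + 12.80) / 102.00 × 100 = 46.70 / 102.00 × 100 = 46
Carmond in 1987: (65.34 + 19.33) / 173.81 × 100 = 84.67 / 173.81 × 100 = 49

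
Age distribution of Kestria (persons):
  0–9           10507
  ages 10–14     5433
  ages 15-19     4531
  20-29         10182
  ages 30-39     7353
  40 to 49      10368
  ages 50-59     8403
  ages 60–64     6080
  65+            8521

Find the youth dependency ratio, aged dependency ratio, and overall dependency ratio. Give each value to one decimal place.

0–14: 10507 + 5433 = 15940
15–64: 4531 + 10182 + 7353 + 10368 + 8403 + 6080 = 46917
65+: 8521
Youth dependency ratio = 15940 / 46917 × 100 = 34.0
Old-age dependency ratio = 8521 / 46917 × 100 = 18.2
Total dependency ratio = (15940 + 8521) / 46917 × 100 = 24461 / 46917 × 100 = 52.1

Youth dependency ratio: 34.0
Old-age dependency ratio: 18.2
Total dependency ratio: 52.1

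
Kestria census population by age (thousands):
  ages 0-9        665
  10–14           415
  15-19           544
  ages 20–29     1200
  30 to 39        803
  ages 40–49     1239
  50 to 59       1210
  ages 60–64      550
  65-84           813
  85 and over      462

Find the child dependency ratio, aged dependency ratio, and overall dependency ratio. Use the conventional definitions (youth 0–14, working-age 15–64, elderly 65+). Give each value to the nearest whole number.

Youth dependency ratio: 19
Old-age dependency ratio: 23
Total dependency ratio: 42

0–14: 665 + 415 = 1080
15–64: 544 + 1200 + 803 + 1239 + 1210 + 550 = 5546
65+: 813 + 462 = 1275
Youth dependency ratio = 1080 / 5546 × 100 = 19
Old-age dependency ratio = 1275 / 5546 × 100 = 23
Total dependency ratio = (1080 + 1275) / 5546 × 100 = 2355 / 5546 × 100 = 42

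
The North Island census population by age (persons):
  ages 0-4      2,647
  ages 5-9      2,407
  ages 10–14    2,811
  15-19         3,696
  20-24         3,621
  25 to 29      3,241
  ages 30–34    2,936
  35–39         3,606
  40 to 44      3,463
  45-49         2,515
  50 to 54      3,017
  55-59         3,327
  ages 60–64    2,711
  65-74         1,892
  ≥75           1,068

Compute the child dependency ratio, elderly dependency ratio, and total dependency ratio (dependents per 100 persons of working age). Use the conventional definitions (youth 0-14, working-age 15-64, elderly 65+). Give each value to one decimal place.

0–14: 2,647 + 2,407 + 2,811 = 7,865
15–64: 3,696 + 3,621 + 3,241 + 2,936 + 3,606 + 3,463 + 2,515 + 3,017 + 3,327 + 2,711 = 32,133
65+: 1,892 + 1,068 = 2,960
Youth dependency ratio = 7,865 / 32,133 × 100 = 24.5
Old-age dependency ratio = 2,960 / 32,133 × 100 = 9.2
Total dependency ratio = (7,865 + 2,960) / 32,133 × 100 = 10,825 / 32,133 × 100 = 33.7

Youth dependency ratio: 24.5
Old-age dependency ratio: 9.2
Total dependency ratio: 33.7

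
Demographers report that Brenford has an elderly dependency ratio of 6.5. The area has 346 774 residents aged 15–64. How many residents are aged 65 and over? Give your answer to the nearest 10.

Aged 65 and over: 22 540

Old-age dependency ratio = elderly / working-age × 100
6.5 = E / 346 774 × 100
⇒ 22 540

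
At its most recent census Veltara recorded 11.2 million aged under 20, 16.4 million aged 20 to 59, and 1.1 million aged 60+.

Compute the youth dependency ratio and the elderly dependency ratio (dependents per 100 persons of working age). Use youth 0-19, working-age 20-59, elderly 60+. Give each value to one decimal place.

Youth dependency ratio = 11.2 / 16.4 × 100 = 68.3
Old-age dependency ratio = 1.1 / 16.4 × 100 = 6.7

Youth dependency ratio: 68.3
Old-age dependency ratio: 6.7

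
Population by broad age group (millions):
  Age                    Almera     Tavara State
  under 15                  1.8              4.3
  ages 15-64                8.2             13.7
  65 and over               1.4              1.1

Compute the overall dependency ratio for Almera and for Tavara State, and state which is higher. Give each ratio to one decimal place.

Almera: 39.0
Tavara State: 39.4
Higher: Tavara State

Almera: (1.8 + 1.4) / 8.2 × 100 = 3.2 / 8.2 × 100 = 39.0
Tavara State: (4.3 + 1.1) / 13.7 × 100 = 5.4 / 13.7 × 100 = 39.4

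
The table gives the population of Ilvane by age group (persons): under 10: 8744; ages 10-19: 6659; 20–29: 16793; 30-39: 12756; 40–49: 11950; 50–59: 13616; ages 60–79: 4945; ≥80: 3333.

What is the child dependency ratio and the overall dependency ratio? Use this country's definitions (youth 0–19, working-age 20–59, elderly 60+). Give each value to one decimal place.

Youth dependency ratio: 27.9
Total dependency ratio: 43.0

0–19: 8744 + 6659 = 15403
20–59: 16793 + 12756 + 11950 + 13616 = 55115
60+: 4945 + 3333 = 8278
Youth dependency ratio = 15403 / 55115 × 100 = 27.9
Total dependency ratio = (15403 + 8278) / 55115 × 100 = 23681 / 55115 × 100 = 43.0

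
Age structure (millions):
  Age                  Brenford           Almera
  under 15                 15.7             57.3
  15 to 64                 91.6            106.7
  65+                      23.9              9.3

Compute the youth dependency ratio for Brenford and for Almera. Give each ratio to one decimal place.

Brenford: 17.1
Almera: 53.7

Brenford: 15.7 / 91.6 × 100 = 17.1
Almera: 57.3 / 106.7 × 100 = 53.7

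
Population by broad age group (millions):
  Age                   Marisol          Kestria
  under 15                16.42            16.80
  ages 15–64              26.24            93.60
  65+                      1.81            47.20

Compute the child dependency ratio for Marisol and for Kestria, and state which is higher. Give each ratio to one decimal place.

Marisol: 62.6
Kestria: 17.9
Higher: Marisol

Marisol: 16.42 / 26.24 × 100 = 62.6
Kestria: 16.80 / 93.60 × 100 = 17.9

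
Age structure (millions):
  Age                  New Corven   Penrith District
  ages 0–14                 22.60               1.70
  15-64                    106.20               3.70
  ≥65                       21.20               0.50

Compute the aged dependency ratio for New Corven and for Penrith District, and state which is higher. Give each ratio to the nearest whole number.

New Corven: 20
Penrith District: 14
Higher: New Corven

New Corven: 21.20 / 106.20 × 100 = 20
Penrith District: 0.50 / 3.70 × 100 = 14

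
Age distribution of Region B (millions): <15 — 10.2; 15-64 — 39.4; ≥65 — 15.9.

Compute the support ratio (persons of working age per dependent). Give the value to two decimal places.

Support ratio: 1.51

Support ratio = 39.4 / (10.2 + 15.9) = 39.4 / 26.1 = 1.51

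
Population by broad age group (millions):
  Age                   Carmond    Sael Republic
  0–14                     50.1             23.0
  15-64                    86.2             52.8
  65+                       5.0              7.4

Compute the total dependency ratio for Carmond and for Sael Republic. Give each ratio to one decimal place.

Carmond: (50.1 + 5.0) / 86.2 × 100 = 55.1 / 86.2 × 100 = 63.9
Sael Republic: (23.0 + 7.4) / 52.8 × 100 = 30.4 / 52.8 × 100 = 57.6

Carmond: 63.9
Sael Republic: 57.6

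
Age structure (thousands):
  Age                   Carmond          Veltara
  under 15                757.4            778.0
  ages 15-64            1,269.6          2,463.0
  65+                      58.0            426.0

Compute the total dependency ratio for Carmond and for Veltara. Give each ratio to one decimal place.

Carmond: (757.4 + 58.0) / 1,269.6 × 100 = 815.4 / 1,269.6 × 100 = 64.2
Veltara: (778.0 + 426.0) / 2,463.0 × 100 = 1,204.0 / 2,463.0 × 100 = 48.9

Carmond: 64.2
Veltara: 48.9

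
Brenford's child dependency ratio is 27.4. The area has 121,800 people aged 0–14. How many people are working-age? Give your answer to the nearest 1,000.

Working-age: 445,000

Youth dependency ratio = youth / working-age × 100
27.4 = 121,800 / W × 100
⇒ 445,000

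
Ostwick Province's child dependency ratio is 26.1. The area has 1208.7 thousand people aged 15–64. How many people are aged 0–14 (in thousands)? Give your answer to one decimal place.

Aged 0–14: 315.5

Youth dependency ratio = youth / working-age × 100
26.1 = Y / 1208.7 × 100
⇒ 315.5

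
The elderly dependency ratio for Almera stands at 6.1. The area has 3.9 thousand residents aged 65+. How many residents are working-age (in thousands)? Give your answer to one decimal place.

Old-age dependency ratio = elderly / working-age × 100
6.1 = 3.9 / W × 100
⇒ 63.9

Working-age: 63.9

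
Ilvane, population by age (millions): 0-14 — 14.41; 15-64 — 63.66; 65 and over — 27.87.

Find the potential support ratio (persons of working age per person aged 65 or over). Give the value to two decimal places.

Potential support ratio = 63.66 / 27.87 = 2.28

Potential support ratio: 2.28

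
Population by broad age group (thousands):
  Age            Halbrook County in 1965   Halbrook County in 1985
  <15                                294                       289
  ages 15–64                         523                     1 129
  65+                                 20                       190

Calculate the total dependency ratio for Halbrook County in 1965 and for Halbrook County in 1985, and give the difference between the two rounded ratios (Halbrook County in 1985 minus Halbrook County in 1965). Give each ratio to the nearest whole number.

Halbrook County in 1965: (294 + 20) / 523 × 100 = 314 / 523 × 100 = 60
Halbrook County in 1985: (289 + 190) / 1 129 × 100 = 479 / 1 129 × 100 = 42

Halbrook County in 1965: 60
Halbrook County in 1985: 42
Difference: -18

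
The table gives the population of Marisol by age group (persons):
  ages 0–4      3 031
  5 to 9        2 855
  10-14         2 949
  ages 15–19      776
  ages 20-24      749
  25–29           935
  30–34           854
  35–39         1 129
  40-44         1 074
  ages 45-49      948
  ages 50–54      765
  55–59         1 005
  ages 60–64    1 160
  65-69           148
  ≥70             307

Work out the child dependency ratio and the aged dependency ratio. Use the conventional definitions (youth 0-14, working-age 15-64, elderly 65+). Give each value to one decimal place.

0–14: 3 031 + 2 855 + 2 949 = 8 835
15–64: 776 + 749 + 935 + 854 + 1 129 + 1 074 + 948 + 765 + 1 005 + 1 160 = 9 395
65+: 148 + 307 = 455
Youth dependency ratio = 8 835 / 9 395 × 100 = 94.0
Old-age dependency ratio = 455 / 9 395 × 100 = 4.8

Youth dependency ratio: 94.0
Old-age dependency ratio: 4.8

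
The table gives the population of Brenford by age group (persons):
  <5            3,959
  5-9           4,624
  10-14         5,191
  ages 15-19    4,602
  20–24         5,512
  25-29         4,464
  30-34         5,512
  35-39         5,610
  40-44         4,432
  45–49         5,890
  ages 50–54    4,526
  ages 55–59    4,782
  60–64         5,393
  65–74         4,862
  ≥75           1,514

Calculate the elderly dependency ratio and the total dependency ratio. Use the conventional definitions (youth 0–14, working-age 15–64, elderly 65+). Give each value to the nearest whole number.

Old-age dependency ratio: 13
Total dependency ratio: 40

0–14: 3,959 + 4,624 + 5,191 = 13,774
15–64: 4,602 + 5,512 + 4,464 + 5,512 + 5,610 + 4,432 + 5,890 + 4,526 + 4,782 + 5,393 = 50,723
65+: 4,862 + 1,514 = 6,376
Old-age dependency ratio = 6,376 / 50,723 × 100 = 13
Total dependency ratio = (13,774 + 6,376) / 50,723 × 100 = 20,150 / 50,723 × 100 = 40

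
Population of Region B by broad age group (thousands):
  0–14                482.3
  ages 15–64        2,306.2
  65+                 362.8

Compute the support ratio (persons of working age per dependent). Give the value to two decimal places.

Support ratio: 2.73

Support ratio = 2,306.2 / (482.3 + 362.8) = 2,306.2 / 845.1 = 2.73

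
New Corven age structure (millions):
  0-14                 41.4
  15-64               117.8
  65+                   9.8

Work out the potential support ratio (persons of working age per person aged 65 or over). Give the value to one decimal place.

Potential support ratio: 12.0

Potential support ratio = 117.8 / 9.8 = 12.0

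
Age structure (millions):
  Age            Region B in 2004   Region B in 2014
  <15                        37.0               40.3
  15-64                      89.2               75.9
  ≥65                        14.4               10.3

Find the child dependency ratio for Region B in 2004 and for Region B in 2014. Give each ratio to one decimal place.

Region B in 2004: 37.0 / 89.2 × 100 = 41.5
Region B in 2014: 40.3 / 75.9 × 100 = 53.1

Region B in 2004: 41.5
Region B in 2014: 53.1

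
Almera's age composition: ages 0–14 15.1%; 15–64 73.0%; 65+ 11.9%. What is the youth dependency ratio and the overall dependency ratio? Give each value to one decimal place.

Youth dependency ratio: 20.7
Total dependency ratio: 37.0

Youth dependency ratio = 15.1 / 73.0 × 100 = 20.7
Total dependency ratio = (15.1 + 11.9) / 73.0 × 100 = 27.0 / 73.0 × 100 = 37.0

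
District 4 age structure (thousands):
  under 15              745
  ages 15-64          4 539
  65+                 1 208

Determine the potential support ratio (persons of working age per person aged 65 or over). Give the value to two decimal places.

Potential support ratio = 4 539 / 1 208 = 3.76

Potential support ratio: 3.76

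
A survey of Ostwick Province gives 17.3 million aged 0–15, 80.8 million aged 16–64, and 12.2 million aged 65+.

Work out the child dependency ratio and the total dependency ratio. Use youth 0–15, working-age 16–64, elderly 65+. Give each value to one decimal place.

Youth dependency ratio = 17.3 / 80.8 × 100 = 21.4
Total dependency ratio = (17.3 + 12.2) / 80.8 × 100 = 29.5 / 80.8 × 100 = 36.5

Youth dependency ratio: 21.4
Total dependency ratio: 36.5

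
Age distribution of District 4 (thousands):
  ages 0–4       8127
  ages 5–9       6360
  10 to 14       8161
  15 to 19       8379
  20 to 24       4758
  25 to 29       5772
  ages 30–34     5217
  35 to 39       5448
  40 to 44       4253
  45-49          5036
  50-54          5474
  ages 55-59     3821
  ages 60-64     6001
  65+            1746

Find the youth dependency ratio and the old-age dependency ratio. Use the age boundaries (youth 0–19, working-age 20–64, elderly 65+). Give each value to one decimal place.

Youth dependency ratio: 67.8
Old-age dependency ratio: 3.8

0–19: 8127 + 6360 + 8161 + 8379 = 31027
20–64: 4758 + 5772 + 5217 + 5448 + 4253 + 5036 + 5474 + 3821 + 6001 = 45780
65+: 1746
Youth dependency ratio = 31027 / 45780 × 100 = 67.8
Old-age dependency ratio = 1746 / 45780 × 100 = 3.8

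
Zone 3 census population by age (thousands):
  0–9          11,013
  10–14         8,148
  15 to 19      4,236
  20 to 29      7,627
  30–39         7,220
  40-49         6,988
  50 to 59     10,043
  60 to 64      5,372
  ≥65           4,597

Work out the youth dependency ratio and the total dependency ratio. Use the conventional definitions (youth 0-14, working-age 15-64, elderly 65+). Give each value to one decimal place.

Youth dependency ratio: 46.2
Total dependency ratio: 57.3

0–14: 11,013 + 8,148 = 19,161
15–64: 4,236 + 7,627 + 7,220 + 6,988 + 10,043 + 5,372 = 41,486
65+: 4,597
Youth dependency ratio = 19,161 / 41,486 × 100 = 46.2
Total dependency ratio = (19,161 + 4,597) / 41,486 × 100 = 23,758 / 41,486 × 100 = 57.3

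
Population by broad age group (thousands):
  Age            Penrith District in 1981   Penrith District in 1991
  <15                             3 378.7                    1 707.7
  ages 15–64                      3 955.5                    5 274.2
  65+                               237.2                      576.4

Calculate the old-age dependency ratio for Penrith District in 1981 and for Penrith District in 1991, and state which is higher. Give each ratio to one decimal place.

Penrith District in 1981: 237.2 / 3 955.5 × 100 = 6.0
Penrith District in 1991: 576.4 / 5 274.2 × 100 = 10.9

Penrith District in 1981: 6.0
Penrith District in 1991: 10.9
Higher: Penrith District in 1991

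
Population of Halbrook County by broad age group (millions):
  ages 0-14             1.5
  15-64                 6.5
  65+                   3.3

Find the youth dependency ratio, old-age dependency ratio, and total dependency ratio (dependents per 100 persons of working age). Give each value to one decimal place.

Youth dependency ratio = 1.5 / 6.5 × 100 = 23.1
Old-age dependency ratio = 3.3 / 6.5 × 100 = 50.8
Total dependency ratio = (1.5 + 3.3) / 6.5 × 100 = 4.8 / 6.5 × 100 = 73.8

Youth dependency ratio: 23.1
Old-age dependency ratio: 50.8
Total dependency ratio: 73.8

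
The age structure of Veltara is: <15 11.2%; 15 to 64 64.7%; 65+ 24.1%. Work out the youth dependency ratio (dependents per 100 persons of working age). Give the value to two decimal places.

Youth dependency ratio = 11.2 / 64.7 × 100 = 17.31

Youth dependency ratio: 17.31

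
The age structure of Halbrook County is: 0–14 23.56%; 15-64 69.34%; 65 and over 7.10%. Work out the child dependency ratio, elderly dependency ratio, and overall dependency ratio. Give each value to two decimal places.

Youth dependency ratio: 33.98
Old-age dependency ratio: 10.24
Total dependency ratio: 44.22

Youth dependency ratio = 23.56 / 69.34 × 100 = 33.98
Old-age dependency ratio = 7.10 / 69.34 × 100 = 10.24
Total dependency ratio = (23.56 + 7.10) / 69.34 × 100 = 30.66 / 69.34 × 100 = 44.22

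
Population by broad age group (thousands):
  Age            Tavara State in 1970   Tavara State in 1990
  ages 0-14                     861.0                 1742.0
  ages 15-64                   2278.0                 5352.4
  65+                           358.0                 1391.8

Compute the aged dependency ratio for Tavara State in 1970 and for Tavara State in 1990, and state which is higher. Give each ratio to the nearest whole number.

Tavara State in 1970: 16
Tavara State in 1990: 26
Higher: Tavara State in 1990

Tavara State in 1970: 358.0 / 2278.0 × 100 = 16
Tavara State in 1990: 1391.8 / 5352.4 × 100 = 26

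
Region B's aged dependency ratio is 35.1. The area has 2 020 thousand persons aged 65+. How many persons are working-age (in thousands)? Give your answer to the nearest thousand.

Working-age: 5 755

Old-age dependency ratio = elderly / working-age × 100
35.1 = 2 020 / W × 100
⇒ 5 755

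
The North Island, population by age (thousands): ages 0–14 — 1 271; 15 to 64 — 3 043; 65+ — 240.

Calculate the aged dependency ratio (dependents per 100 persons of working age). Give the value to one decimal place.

Old-age dependency ratio: 7.9

Old-age dependency ratio = 240 / 3 043 × 100 = 7.9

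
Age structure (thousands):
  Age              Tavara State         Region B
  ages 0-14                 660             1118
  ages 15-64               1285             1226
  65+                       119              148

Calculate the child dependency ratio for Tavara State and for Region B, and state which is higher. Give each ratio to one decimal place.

Tavara State: 660 / 1285 × 100 = 51.4
Region B: 1118 / 1226 × 100 = 91.2

Tavara State: 51.4
Region B: 91.2
Higher: Region B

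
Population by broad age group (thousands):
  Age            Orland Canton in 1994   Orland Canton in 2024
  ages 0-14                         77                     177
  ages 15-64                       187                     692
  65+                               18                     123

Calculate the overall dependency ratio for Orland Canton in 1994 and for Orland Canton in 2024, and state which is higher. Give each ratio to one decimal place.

Orland Canton in 1994: 50.8
Orland Canton in 2024: 43.4
Higher: Orland Canton in 1994

Orland Canton in 1994: (77 + 18) / 187 × 100 = 95 / 187 × 100 = 50.8
Orland Canton in 2024: (177 + 123) / 692 × 100 = 300 / 692 × 100 = 43.4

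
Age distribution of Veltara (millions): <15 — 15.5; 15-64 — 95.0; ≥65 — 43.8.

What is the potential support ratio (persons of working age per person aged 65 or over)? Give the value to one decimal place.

Potential support ratio: 2.2

Potential support ratio = 95.0 / 43.8 = 2.2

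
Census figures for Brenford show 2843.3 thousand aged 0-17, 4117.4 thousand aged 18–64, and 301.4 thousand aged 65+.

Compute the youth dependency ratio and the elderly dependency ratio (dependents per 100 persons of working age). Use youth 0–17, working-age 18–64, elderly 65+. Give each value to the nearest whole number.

Youth dependency ratio = 2843.3 / 4117.4 × 100 = 69
Old-age dependency ratio = 301.4 / 4117.4 × 100 = 7

Youth dependency ratio: 69
Old-age dependency ratio: 7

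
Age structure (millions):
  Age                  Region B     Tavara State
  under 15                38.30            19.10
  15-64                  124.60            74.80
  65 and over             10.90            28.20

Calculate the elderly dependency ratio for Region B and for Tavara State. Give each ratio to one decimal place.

Region B: 8.7
Tavara State: 37.7

Region B: 10.90 / 124.60 × 100 = 8.7
Tavara State: 28.20 / 74.80 × 100 = 37.7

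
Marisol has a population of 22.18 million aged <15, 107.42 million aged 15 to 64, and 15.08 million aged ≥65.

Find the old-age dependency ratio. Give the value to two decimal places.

Old-age dependency ratio = 15.08 / 107.42 × 100 = 14.04

Old-age dependency ratio: 14.04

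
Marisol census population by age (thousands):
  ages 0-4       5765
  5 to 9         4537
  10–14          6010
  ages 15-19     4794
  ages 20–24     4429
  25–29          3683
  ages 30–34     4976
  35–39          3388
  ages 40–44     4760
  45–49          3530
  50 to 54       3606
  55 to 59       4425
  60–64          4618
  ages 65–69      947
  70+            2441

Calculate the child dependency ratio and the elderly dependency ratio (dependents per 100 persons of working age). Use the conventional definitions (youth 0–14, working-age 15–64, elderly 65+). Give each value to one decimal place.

Youth dependency ratio: 38.6
Old-age dependency ratio: 8.0

0–14: 5765 + 4537 + 6010 = 16312
15–64: 4794 + 4429 + 3683 + 4976 + 3388 + 4760 + 3530 + 3606 + 4425 + 4618 = 42209
65+: 947 + 2441 = 3388
Youth dependency ratio = 16312 / 42209 × 100 = 38.6
Old-age dependency ratio = 3388 / 42209 × 100 = 8.0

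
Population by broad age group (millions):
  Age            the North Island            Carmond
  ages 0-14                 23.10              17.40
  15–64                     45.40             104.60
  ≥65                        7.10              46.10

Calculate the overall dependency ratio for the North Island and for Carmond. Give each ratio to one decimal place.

the North Island: 66.5
Carmond: 60.7

the North Island: (23.10 + 7.10) / 45.40 × 100 = 30.20 / 45.40 × 100 = 66.5
Carmond: (17.40 + 46.10) / 104.60 × 100 = 63.50 / 104.60 × 100 = 60.7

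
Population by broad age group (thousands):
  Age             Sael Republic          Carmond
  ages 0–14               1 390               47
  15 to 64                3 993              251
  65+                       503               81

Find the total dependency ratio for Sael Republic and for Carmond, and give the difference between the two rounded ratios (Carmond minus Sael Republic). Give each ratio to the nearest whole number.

Sael Republic: 47
Carmond: 51
Difference: +4

Sael Republic: (1 390 + 503) / 3 993 × 100 = 1 893 / 3 993 × 100 = 47
Carmond: (47 + 81) / 251 × 100 = 128 / 251 × 100 = 51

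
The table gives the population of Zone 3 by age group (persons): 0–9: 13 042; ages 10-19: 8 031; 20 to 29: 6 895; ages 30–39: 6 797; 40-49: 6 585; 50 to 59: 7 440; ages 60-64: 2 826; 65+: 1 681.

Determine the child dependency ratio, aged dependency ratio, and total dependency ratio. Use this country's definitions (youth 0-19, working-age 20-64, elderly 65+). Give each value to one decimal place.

0–19: 13 042 + 8 031 = 21 073
20–64: 6 895 + 6 797 + 6 585 + 7 440 + 2 826 = 30 543
65+: 1 681
Youth dependency ratio = 21 073 / 30 543 × 100 = 69.0
Old-age dependency ratio = 1 681 / 30 543 × 100 = 5.5
Total dependency ratio = (21 073 + 1 681) / 30 543 × 100 = 22 754 / 30 543 × 100 = 74.5

Youth dependency ratio: 69.0
Old-age dependency ratio: 5.5
Total dependency ratio: 74.5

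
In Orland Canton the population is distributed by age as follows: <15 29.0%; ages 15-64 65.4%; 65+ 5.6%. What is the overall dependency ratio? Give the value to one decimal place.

Total dependency ratio: 52.9

Total dependency ratio = (29.0 + 5.6) / 65.4 × 100 = 34.6 / 65.4 × 100 = 52.9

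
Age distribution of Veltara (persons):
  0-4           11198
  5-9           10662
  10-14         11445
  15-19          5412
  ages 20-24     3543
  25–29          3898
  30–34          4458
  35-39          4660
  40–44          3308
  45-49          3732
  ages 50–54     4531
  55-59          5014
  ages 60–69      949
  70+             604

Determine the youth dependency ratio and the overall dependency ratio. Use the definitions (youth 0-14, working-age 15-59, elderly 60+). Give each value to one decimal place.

Youth dependency ratio: 86.4
Total dependency ratio: 90.4

0–14: 11198 + 10662 + 11445 = 33305
15–59: 5412 + 3543 + 3898 + 4458 + 4660 + 3308 + 3732 + 4531 + 5014 = 38556
60+: 949 + 604 = 1553
Youth dependency ratio = 33305 / 38556 × 100 = 86.4
Total dependency ratio = (33305 + 1553) / 38556 × 100 = 34858 / 38556 × 100 = 90.4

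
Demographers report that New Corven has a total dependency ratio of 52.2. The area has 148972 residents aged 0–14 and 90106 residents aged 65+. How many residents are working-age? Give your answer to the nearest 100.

Total dependency ratio = (youth + elderly) / working-age × 100
52.2 = (148972 + 90106) / W × 100
⇒ 458000

Working-age: 458000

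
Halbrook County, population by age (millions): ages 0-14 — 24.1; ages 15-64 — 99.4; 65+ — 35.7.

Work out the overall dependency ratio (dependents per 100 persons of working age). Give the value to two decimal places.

Total dependency ratio: 60.16

Total dependency ratio = (24.1 + 35.7) / 99.4 × 100 = 59.8 / 99.4 × 100 = 60.16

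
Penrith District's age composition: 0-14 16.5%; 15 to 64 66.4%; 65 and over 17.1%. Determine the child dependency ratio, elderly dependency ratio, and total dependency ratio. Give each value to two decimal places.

Youth dependency ratio: 24.85
Old-age dependency ratio: 25.75
Total dependency ratio: 50.60

Youth dependency ratio = 16.5 / 66.4 × 100 = 24.85
Old-age dependency ratio = 17.1 / 66.4 × 100 = 25.75
Total dependency ratio = (16.5 + 17.1) / 66.4 × 100 = 33.6 / 66.4 × 100 = 50.60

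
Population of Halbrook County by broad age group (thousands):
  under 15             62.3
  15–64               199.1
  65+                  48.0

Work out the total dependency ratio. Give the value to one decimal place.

Total dependency ratio: 55.4

Total dependency ratio = (62.3 + 48.0) / 199.1 × 100 = 110.3 / 199.1 × 100 = 55.4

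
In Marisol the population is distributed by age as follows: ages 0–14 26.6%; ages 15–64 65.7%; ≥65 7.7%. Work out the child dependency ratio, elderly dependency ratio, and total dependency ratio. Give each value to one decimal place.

Youth dependency ratio: 40.5
Old-age dependency ratio: 11.7
Total dependency ratio: 52.2

Youth dependency ratio = 26.6 / 65.7 × 100 = 40.5
Old-age dependency ratio = 7.7 / 65.7 × 100 = 11.7
Total dependency ratio = (26.6 + 7.7) / 65.7 × 100 = 34.3 / 65.7 × 100 = 52.2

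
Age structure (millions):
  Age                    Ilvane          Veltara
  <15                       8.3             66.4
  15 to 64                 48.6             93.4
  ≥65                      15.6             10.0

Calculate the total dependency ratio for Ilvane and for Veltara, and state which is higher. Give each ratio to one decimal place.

Ilvane: 49.2
Veltara: 81.8
Higher: Veltara

Ilvane: (8.3 + 15.6) / 48.6 × 100 = 23.9 / 48.6 × 100 = 49.2
Veltara: (66.4 + 10.0) / 93.4 × 100 = 76.4 / 93.4 × 100 = 81.8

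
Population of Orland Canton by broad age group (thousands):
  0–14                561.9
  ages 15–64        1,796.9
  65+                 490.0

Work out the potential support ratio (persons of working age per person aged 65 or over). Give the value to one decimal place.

Potential support ratio = 1,796.9 / 490.0 = 3.7

Potential support ratio: 3.7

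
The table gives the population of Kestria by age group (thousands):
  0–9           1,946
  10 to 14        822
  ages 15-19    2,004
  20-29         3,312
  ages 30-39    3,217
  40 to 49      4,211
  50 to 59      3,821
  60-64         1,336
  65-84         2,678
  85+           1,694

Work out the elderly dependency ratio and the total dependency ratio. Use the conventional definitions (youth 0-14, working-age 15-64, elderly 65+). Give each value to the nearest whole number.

0–14: 1,946 + 822 = 2,768
15–64: 2,004 + 3,312 + 3,217 + 4,211 + 3,821 + 1,336 = 17,901
65+: 2,678 + 1,694 = 4,372
Old-age dependency ratio = 4,372 / 17,901 × 100 = 24
Total dependency ratio = (2,768 + 4,372) / 17,901 × 100 = 7,140 / 17,901 × 100 = 40

Old-age dependency ratio: 24
Total dependency ratio: 40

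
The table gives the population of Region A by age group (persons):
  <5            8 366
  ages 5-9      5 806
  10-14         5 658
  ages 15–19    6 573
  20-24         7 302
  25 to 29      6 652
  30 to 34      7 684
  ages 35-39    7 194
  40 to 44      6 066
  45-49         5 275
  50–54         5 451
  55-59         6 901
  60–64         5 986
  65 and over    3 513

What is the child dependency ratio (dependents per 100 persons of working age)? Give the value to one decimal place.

Youth dependency ratio: 30.5

0–14: 8 366 + 5 806 + 5 658 = 19 830
15–64: 6 573 + 7 302 + 6 652 + 7 684 + 7 194 + 6 066 + 5 275 + 5 451 + 6 901 + 5 986 = 65 084
65+: 3 513
Youth dependency ratio = 19 830 / 65 084 × 100 = 30.5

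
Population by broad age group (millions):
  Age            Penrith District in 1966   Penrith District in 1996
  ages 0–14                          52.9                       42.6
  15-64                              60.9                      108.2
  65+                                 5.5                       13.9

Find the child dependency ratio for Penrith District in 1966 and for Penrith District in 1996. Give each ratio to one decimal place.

Penrith District in 1966: 86.9
Penrith District in 1996: 39.4

Penrith District in 1966: 52.9 / 60.9 × 100 = 86.9
Penrith District in 1996: 42.6 / 108.2 × 100 = 39.4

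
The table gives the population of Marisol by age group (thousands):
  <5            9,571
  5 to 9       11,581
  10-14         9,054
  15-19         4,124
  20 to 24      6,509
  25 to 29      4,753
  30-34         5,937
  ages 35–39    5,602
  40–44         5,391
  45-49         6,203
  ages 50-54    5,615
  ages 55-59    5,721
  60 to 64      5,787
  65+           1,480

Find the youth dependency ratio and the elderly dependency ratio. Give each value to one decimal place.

Youth dependency ratio: 54.3
Old-age dependency ratio: 2.7

0–14: 9,571 + 11,581 + 9,054 = 30,206
15–64: 4,124 + 6,509 + 4,753 + 5,937 + 5,602 + 5,391 + 6,203 + 5,615 + 5,721 + 5,787 = 55,642
65+: 1,480
Youth dependency ratio = 30,206 / 55,642 × 100 = 54.3
Old-age dependency ratio = 1,480 / 55,642 × 100 = 2.7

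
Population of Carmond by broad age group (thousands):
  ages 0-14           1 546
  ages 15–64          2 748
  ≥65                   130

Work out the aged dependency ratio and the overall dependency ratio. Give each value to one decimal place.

Old-age dependency ratio: 4.7
Total dependency ratio: 61.0

Old-age dependency ratio = 130 / 2 748 × 100 = 4.7
Total dependency ratio = (1 546 + 130) / 2 748 × 100 = 1 676 / 2 748 × 100 = 61.0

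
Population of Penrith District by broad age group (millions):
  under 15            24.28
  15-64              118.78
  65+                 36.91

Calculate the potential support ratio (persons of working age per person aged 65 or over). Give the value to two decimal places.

Potential support ratio = 118.78 / 36.91 = 3.22

Potential support ratio: 3.22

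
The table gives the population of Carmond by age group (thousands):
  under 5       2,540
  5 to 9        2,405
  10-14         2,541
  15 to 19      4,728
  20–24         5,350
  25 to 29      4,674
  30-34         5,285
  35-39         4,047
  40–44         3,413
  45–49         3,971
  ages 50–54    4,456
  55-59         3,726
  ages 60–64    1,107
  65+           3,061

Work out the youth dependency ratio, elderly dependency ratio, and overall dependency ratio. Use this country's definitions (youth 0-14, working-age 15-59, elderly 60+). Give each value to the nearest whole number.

Youth dependency ratio: 19
Old-age dependency ratio: 11
Total dependency ratio: 29

0–14: 2,540 + 2,405 + 2,541 = 7,486
15–59: 4,728 + 5,350 + 4,674 + 5,285 + 4,047 + 3,413 + 3,971 + 4,456 + 3,726 = 39,650
60+: 1,107 + 3,061 = 4,168
Youth dependency ratio = 7,486 / 39,650 × 100 = 19
Old-age dependency ratio = 4,168 / 39,650 × 100 = 11
Total dependency ratio = (7,486 + 4,168) / 39,650 × 100 = 11,654 / 39,650 × 100 = 29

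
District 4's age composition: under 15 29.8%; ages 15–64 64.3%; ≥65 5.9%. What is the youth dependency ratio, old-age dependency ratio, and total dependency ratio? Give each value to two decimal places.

Youth dependency ratio = 29.8 / 64.3 × 100 = 46.35
Old-age dependency ratio = 5.9 / 64.3 × 100 = 9.18
Total dependency ratio = (29.8 + 5.9) / 64.3 × 100 = 35.7 / 64.3 × 100 = 55.52

Youth dependency ratio: 46.35
Old-age dependency ratio: 9.18
Total dependency ratio: 55.52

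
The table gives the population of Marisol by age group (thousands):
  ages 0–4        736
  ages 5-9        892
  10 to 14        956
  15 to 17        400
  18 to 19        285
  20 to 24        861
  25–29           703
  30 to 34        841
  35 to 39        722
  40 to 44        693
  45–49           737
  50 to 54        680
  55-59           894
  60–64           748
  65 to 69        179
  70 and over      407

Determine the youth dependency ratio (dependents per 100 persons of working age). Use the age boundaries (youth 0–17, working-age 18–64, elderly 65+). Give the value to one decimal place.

0–17: 736 + 892 + 956 + 400 = 2984
18–64: 285 + 861 + 703 + 841 + 722 + 693 + 737 + 680 + 894 + 748 = 7164
65+: 179 + 407 = 586
Youth dependency ratio = 2984 / 7164 × 100 = 41.7

Youth dependency ratio: 41.7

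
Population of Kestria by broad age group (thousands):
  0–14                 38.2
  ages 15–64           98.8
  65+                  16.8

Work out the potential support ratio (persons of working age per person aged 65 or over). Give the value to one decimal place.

Potential support ratio: 5.9

Potential support ratio = 98.8 / 16.8 = 5.9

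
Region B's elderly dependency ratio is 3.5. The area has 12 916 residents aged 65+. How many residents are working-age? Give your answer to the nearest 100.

Old-age dependency ratio = elderly / working-age × 100
3.5 = 12 916 / W × 100
⇒ 369 000

Working-age: 369 000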